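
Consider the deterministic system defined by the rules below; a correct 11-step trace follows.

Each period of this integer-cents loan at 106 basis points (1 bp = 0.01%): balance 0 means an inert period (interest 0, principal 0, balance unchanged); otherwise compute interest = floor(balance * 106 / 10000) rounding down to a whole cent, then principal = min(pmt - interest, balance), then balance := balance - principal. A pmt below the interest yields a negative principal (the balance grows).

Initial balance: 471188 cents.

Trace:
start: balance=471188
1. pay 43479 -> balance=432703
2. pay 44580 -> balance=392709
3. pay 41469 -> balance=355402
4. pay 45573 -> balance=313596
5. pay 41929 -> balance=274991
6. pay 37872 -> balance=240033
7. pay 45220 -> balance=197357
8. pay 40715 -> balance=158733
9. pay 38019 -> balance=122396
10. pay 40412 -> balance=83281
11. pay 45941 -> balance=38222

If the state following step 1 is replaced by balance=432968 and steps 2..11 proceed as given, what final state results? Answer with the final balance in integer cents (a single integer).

state after step 1 := balance=432968
2. pay 44580 -> balance=392977
3. pay 41469 -> balance=355673
4. pay 45573 -> balance=313870
5. pay 41929 -> balance=275268
6. pay 37872 -> balance=240313
7. pay 45220 -> balance=197640
8. pay 40715 -> balance=159019
9. pay 38019 -> balance=122685
10. pay 40412 -> balance=83573
11. pay 45941 -> balance=38517

38517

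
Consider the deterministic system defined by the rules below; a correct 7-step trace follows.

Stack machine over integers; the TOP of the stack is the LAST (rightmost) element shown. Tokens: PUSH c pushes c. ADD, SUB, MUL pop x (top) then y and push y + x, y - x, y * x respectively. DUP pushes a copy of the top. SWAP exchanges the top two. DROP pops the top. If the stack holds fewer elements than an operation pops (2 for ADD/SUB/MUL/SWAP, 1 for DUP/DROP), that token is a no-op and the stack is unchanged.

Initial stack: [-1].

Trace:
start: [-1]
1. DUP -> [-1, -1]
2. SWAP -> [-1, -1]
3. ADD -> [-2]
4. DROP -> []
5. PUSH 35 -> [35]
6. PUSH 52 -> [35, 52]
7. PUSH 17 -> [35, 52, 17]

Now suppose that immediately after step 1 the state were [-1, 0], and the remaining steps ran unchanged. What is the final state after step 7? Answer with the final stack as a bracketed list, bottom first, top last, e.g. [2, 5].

[35, 52, 17]

state after step 1 := [-1, 0]
2. SWAP -> [0, -1]
3. ADD -> [-1]
4. DROP -> []
5. PUSH 35 -> [35]
6. PUSH 52 -> [35, 52]
7. PUSH 17 -> [35, 52, 17]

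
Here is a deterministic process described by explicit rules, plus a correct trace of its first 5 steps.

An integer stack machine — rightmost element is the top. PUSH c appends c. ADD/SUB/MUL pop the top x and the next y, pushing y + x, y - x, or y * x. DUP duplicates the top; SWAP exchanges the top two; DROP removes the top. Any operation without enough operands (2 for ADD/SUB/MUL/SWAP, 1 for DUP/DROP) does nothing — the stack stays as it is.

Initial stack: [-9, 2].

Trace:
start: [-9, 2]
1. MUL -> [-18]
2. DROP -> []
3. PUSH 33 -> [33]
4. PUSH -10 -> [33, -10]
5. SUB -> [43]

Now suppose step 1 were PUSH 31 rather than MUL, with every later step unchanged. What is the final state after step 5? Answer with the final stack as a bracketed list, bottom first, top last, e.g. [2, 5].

(re-executing from step 1 with the substitution; state before step 1: [-9, 2])
1. PUSH 31 -> [-9, 2, 31]
2. DROP -> [-9, 2]
3. PUSH 33 -> [-9, 2, 33]
4. PUSH -10 -> [-9, 2, 33, -10]
5. SUB -> [-9, 2, 43]

[-9, 2, 43]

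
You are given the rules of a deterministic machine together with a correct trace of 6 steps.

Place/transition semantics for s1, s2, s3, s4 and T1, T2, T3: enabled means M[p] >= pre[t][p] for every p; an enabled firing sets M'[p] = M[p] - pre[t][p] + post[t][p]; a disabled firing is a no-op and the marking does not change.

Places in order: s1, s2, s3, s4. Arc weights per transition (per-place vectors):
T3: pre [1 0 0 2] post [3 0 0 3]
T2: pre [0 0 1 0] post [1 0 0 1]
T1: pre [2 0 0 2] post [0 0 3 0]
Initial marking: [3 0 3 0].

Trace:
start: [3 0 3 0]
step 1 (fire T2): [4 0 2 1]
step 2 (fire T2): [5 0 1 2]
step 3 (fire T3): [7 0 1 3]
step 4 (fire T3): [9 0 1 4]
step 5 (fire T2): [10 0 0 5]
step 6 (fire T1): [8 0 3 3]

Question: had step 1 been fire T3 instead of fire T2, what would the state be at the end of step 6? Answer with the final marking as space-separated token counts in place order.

3 0 4 0

(re-executing from step 1 with the substitution; state before step 1: [3 0 3 0])
step 1 (fire T3): [3 0 3 0]
step 2 (fire T2): [4 0 2 1]
step 3 (fire T3): [4 0 2 1]
step 4 (fire T3): [4 0 2 1]
step 5 (fire T2): [5 0 1 2]
step 6 (fire T1): [3 0 4 0]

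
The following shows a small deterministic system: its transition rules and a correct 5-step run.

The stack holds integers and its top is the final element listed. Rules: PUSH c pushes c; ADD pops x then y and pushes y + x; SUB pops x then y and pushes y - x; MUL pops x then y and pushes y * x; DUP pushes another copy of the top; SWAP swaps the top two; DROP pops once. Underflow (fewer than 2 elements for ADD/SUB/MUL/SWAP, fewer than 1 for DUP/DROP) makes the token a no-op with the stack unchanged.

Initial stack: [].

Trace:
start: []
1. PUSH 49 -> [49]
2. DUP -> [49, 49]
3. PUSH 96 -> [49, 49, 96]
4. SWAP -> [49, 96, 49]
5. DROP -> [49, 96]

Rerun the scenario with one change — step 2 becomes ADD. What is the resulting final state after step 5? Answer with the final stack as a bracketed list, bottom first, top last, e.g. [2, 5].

[96]

(re-executing from step 2 with the substitution; state before step 2: [49])
2. ADD -> [49]
3. PUSH 96 -> [49, 96]
4. SWAP -> [96, 49]
5. DROP -> [96]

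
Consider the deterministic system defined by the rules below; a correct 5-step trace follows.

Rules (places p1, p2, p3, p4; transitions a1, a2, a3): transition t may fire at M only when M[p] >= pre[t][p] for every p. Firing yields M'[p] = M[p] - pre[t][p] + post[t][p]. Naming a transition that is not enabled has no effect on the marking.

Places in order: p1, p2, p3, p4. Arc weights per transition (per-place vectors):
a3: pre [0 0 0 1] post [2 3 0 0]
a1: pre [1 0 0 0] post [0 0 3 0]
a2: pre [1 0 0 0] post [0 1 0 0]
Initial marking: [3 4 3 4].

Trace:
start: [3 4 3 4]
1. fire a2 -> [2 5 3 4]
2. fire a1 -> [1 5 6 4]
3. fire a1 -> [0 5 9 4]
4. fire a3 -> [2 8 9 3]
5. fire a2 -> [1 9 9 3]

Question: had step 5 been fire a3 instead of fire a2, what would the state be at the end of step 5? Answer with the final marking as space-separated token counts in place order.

(re-executing from step 5 with the substitution; state before step 5: [2 8 9 3])
5. fire a3 -> [4 11 9 2]

4 11 9 2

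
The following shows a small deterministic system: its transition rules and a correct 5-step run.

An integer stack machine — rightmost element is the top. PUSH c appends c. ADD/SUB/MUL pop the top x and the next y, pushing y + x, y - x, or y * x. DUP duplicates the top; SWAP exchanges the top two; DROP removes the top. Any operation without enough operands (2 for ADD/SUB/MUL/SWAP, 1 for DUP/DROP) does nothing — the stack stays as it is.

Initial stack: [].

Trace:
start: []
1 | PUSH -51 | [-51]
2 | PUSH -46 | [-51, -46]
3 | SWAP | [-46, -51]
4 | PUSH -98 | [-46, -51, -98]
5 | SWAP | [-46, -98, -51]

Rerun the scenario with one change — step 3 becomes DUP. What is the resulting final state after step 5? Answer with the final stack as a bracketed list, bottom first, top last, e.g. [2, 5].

(re-executing from step 3 with the substitution; state before step 3: [-51, -46])
3 | DUP | [-51, -46, -46]
4 | PUSH -98 | [-51, -46, -46, -98]
5 | SWAP | [-51, -46, -98, -46]

[-51, -46, -98, -46]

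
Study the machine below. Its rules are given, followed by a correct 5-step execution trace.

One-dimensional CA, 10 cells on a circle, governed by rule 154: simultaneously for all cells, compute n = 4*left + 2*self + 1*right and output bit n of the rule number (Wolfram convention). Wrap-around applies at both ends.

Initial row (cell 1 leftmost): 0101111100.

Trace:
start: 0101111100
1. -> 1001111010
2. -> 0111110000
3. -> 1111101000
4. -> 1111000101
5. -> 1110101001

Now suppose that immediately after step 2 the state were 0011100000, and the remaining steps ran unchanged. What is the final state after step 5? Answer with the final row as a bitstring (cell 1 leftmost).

1101010101

state after step 2 := 0011100000
3. -> 0111010000
4. -> 1110001000
5. -> 1101010101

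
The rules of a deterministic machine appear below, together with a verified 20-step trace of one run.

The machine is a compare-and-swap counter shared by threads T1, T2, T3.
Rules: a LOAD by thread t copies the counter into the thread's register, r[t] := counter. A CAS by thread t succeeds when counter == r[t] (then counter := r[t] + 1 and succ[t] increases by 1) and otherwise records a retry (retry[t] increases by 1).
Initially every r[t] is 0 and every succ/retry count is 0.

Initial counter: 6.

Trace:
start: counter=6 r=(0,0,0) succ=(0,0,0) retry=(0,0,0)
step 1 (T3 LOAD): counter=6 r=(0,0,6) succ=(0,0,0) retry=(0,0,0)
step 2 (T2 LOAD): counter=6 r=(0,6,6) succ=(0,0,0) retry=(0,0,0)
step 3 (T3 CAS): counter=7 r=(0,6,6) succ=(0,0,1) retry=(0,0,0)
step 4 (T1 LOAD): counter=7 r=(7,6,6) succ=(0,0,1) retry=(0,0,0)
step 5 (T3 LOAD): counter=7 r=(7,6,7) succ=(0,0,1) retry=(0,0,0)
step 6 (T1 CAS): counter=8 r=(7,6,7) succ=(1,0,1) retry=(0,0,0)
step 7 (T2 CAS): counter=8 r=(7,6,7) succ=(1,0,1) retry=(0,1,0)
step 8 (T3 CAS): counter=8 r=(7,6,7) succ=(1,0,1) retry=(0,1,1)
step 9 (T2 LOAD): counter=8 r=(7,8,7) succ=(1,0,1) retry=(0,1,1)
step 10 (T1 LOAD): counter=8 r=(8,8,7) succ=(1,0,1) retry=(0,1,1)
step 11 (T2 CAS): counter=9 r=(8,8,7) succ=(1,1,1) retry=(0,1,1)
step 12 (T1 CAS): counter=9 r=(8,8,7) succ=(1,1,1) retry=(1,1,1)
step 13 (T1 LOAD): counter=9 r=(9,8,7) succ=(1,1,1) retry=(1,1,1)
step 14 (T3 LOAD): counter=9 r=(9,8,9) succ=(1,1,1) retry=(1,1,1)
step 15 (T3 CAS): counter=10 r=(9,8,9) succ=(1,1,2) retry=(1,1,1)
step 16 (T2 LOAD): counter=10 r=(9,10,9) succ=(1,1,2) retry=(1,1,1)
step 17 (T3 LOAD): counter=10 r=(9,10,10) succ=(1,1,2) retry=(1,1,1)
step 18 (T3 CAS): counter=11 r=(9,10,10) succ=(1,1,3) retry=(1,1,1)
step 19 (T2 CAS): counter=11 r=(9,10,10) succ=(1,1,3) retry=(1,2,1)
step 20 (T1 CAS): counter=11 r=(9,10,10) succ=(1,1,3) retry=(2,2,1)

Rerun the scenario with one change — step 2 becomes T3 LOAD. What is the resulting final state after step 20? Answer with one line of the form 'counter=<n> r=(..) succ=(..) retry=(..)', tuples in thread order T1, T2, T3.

counter=11 r=(9,10,10) succ=(1,1,3) retry=(2,2,1)

(re-executing from step 2 with the substitution; state before step 2: counter=6 r=(0,0,6) succ=(0,0,0) retry=(0,0,0))
step 2 (T3 LOAD): counter=6 r=(0,0,6) succ=(0,0,0) retry=(0,0,0)
step 3 (T3 CAS): counter=7 r=(0,0,6) succ=(0,0,1) retry=(0,0,0)
step 4 (T1 LOAD): counter=7 r=(7,0,6) succ=(0,0,1) retry=(0,0,0)
step 5 (T3 LOAD): counter=7 r=(7,0,7) succ=(0,0,1) retry=(0,0,0)
step 6 (T1 CAS): counter=8 r=(7,0,7) succ=(1,0,1) retry=(0,0,0)
step 7 (T2 CAS): counter=8 r=(7,0,7) succ=(1,0,1) retry=(0,1,0)
step 8 (T3 CAS): counter=8 r=(7,0,7) succ=(1,0,1) retry=(0,1,1)
step 9 (T2 LOAD): counter=8 r=(7,8,7) succ=(1,0,1) retry=(0,1,1)
step 10 (T1 LOAD): counter=8 r=(8,8,7) succ=(1,0,1) retry=(0,1,1)
step 11 (T2 CAS): counter=9 r=(8,8,7) succ=(1,1,1) retry=(0,1,1)
step 12 (T1 CAS): counter=9 r=(8,8,7) succ=(1,1,1) retry=(1,1,1)
step 13 (T1 LOAD): counter=9 r=(9,8,7) succ=(1,1,1) retry=(1,1,1)
step 14 (T3 LOAD): counter=9 r=(9,8,9) succ=(1,1,1) retry=(1,1,1)
step 15 (T3 CAS): counter=10 r=(9,8,9) succ=(1,1,2) retry=(1,1,1)
step 16 (T2 LOAD): counter=10 r=(9,10,9) succ=(1,1,2) retry=(1,1,1)
step 17 (T3 LOAD): counter=10 r=(9,10,10) succ=(1,1,2) retry=(1,1,1)
step 18 (T3 CAS): counter=11 r=(9,10,10) succ=(1,1,3) retry=(1,1,1)
step 19 (T2 CAS): counter=11 r=(9,10,10) succ=(1,1,3) retry=(1,2,1)
step 20 (T1 CAS): counter=11 r=(9,10,10) succ=(1,1,3) retry=(2,2,1)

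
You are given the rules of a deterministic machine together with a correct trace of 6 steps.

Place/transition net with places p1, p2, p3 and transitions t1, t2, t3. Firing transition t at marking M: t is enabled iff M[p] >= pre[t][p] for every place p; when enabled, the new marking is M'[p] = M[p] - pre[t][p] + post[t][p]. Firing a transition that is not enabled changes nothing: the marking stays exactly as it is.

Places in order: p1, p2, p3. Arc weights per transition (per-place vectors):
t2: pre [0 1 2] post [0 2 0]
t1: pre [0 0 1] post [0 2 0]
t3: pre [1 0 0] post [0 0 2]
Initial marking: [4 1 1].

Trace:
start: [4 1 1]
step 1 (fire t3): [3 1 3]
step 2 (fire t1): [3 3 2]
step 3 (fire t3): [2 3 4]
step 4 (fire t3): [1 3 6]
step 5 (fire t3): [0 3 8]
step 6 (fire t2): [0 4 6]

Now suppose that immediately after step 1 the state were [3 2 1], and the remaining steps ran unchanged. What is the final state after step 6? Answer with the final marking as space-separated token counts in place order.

state after step 1 := [3 2 1]
step 2 (fire t1): [3 4 0]
step 3 (fire t3): [2 4 2]
step 4 (fire t3): [1 4 4]
step 5 (fire t3): [0 4 6]
step 6 (fire t2): [0 5 4]

0 5 4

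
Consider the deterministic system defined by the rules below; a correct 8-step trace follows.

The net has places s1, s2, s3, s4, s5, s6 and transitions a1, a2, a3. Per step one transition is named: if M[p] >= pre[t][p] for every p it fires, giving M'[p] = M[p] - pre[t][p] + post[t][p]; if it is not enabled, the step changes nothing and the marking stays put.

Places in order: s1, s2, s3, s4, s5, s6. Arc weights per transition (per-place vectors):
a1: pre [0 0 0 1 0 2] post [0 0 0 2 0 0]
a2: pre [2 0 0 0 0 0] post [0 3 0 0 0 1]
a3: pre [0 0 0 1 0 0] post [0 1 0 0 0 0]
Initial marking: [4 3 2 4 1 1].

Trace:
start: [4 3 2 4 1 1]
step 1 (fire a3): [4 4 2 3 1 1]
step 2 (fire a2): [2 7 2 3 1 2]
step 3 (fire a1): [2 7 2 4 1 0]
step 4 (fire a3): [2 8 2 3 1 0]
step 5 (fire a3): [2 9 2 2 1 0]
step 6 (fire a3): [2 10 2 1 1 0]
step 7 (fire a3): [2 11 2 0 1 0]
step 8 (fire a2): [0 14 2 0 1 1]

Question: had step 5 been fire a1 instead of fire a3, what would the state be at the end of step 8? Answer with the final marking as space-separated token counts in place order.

0 13 2 1 1 1

(re-executing from step 5 with the substitution; state before step 5: [2 8 2 3 1 0])
step 5 (fire a1): [2 8 2 3 1 0]
step 6 (fire a3): [2 9 2 2 1 0]
step 7 (fire a3): [2 10 2 1 1 0]
step 8 (fire a2): [0 13 2 1 1 1]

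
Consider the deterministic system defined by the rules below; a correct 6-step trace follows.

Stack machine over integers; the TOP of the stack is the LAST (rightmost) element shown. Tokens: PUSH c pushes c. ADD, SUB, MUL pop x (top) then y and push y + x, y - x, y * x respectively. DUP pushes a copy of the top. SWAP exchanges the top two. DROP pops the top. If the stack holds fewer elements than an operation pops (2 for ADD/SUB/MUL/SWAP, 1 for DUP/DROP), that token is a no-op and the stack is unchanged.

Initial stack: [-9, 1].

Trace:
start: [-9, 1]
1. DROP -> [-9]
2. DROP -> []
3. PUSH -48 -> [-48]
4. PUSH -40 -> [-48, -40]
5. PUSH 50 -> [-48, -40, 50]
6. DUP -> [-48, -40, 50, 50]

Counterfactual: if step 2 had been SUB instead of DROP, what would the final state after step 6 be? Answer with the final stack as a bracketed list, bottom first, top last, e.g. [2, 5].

(re-executing from step 2 with the substitution; state before step 2: [-9])
2. SUB -> [-9]
3. PUSH -48 -> [-9, -48]
4. PUSH -40 -> [-9, -48, -40]
5. PUSH 50 -> [-9, -48, -40, 50]
6. DUP -> [-9, -48, -40, 50, 50]

[-9, -48, -40, 50, 50]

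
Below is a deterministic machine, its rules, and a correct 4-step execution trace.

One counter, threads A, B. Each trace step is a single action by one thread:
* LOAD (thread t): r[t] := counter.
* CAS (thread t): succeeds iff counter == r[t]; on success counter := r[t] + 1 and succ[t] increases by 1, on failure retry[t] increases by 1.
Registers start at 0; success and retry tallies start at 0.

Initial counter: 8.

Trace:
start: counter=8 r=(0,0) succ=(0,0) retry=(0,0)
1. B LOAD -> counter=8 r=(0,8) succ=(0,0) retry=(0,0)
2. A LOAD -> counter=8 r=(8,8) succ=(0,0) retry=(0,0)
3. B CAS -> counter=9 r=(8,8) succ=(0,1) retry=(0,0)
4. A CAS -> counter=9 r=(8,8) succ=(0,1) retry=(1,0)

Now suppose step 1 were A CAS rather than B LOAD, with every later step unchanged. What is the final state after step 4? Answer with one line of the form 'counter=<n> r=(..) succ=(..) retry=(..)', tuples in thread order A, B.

(re-executing from step 1 with the substitution; state before step 1: counter=8 r=(0,0) succ=(0,0) retry=(0,0))
1. A CAS -> counter=8 r=(0,0) succ=(0,0) retry=(1,0)
2. A LOAD -> counter=8 r=(8,0) succ=(0,0) retry=(1,0)
3. B CAS -> counter=8 r=(8,0) succ=(0,0) retry=(1,1)
4. A CAS -> counter=9 r=(8,0) succ=(1,0) retry=(1,1)

counter=9 r=(8,0) succ=(1,0) retry=(1,1)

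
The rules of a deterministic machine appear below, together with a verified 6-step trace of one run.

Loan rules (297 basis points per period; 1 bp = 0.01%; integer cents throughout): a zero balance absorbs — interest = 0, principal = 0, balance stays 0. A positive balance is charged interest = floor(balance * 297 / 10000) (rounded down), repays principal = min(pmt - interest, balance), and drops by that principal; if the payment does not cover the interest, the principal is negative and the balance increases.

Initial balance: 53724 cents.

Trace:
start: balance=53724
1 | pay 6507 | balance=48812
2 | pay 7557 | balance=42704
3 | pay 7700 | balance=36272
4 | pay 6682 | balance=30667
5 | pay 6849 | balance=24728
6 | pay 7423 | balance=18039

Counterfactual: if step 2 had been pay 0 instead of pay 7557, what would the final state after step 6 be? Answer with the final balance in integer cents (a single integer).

26534

(re-executing from step 2 with the substitution; state before step 2: balance=48812)
2 | pay 0 | balance=50261
3 | pay 7700 | balance=44053
4 | pay 6682 | balance=38679
5 | pay 6849 | balance=32978
6 | pay 7423 | balance=26534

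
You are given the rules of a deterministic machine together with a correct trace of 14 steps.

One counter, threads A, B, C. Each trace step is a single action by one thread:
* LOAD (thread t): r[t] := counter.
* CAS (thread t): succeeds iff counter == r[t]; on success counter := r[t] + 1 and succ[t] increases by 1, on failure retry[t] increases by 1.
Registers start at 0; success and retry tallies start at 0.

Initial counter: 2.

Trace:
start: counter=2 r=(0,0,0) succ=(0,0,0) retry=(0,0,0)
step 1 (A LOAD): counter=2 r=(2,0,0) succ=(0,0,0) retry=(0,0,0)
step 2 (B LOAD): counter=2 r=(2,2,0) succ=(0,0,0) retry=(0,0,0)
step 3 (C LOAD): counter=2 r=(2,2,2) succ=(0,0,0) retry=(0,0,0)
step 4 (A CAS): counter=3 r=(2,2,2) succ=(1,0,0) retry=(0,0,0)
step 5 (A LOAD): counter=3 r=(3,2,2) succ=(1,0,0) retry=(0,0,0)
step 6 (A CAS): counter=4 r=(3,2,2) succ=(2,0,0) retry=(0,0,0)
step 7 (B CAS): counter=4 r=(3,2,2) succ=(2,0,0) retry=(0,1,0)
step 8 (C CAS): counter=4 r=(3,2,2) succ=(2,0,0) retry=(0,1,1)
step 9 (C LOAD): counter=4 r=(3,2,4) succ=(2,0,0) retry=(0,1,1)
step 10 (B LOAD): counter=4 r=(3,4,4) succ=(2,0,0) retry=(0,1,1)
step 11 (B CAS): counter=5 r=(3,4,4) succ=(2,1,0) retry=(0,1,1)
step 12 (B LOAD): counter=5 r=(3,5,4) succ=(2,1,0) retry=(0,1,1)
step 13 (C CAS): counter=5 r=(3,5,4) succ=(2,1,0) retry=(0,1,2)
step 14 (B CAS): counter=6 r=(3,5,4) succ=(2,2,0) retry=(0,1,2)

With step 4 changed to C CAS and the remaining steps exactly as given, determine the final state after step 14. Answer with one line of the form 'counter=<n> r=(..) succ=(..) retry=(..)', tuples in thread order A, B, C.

(re-executing from step 4 with the substitution; state before step 4: counter=2 r=(2,2,2) succ=(0,0,0) retry=(0,0,0))
step 4 (C CAS): counter=3 r=(2,2,2) succ=(0,0,1) retry=(0,0,0)
step 5 (A LOAD): counter=3 r=(3,2,2) succ=(0,0,1) retry=(0,0,0)
step 6 (A CAS): counter=4 r=(3,2,2) succ=(1,0,1) retry=(0,0,0)
step 7 (B CAS): counter=4 r=(3,2,2) succ=(1,0,1) retry=(0,1,0)
step 8 (C CAS): counter=4 r=(3,2,2) succ=(1,0,1) retry=(0,1,1)
step 9 (C LOAD): counter=4 r=(3,2,4) succ=(1,0,1) retry=(0,1,1)
step 10 (B LOAD): counter=4 r=(3,4,4) succ=(1,0,1) retry=(0,1,1)
step 11 (B CAS): counter=5 r=(3,4,4) succ=(1,1,1) retry=(0,1,1)
step 12 (B LOAD): counter=5 r=(3,5,4) succ=(1,1,1) retry=(0,1,1)
step 13 (C CAS): counter=5 r=(3,5,4) succ=(1,1,1) retry=(0,1,2)
step 14 (B CAS): counter=6 r=(3,5,4) succ=(1,2,1) retry=(0,1,2)

counter=6 r=(3,5,4) succ=(1,2,1) retry=(0,1,2)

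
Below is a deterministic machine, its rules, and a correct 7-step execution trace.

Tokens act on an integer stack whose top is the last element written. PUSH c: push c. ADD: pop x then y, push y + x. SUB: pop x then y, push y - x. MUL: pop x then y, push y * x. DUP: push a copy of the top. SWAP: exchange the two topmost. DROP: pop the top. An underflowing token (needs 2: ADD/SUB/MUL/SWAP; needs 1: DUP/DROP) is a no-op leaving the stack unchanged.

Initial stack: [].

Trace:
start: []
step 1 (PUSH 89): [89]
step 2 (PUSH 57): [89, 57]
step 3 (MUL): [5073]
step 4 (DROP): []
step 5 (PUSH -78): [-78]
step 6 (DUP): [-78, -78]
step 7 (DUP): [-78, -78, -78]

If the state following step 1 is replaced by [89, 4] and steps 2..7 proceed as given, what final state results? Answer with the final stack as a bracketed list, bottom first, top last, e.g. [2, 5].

[89, -78, -78, -78]

state after step 1 := [89, 4]
step 2 (PUSH 57): [89, 4, 57]
step 3 (MUL): [89, 228]
step 4 (DROP): [89]
step 5 (PUSH -78): [89, -78]
step 6 (DUP): [89, -78, -78]
step 7 (DUP): [89, -78, -78, -78]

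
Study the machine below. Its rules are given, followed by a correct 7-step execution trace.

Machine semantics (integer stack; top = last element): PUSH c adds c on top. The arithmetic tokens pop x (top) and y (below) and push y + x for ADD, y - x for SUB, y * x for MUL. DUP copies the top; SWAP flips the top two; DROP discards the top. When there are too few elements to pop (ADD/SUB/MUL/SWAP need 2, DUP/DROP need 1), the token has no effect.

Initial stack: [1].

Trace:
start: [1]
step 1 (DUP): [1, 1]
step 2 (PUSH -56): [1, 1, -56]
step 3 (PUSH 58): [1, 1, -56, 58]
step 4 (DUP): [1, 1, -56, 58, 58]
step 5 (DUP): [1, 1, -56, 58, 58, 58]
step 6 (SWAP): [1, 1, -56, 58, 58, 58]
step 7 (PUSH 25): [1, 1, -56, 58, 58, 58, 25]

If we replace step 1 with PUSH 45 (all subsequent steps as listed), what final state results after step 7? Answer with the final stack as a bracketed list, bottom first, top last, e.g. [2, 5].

[1, 45, -56, 58, 58, 58, 25]

(re-executing from step 1 with the substitution; state before step 1: [1])
step 1 (PUSH 45): [1, 45]
step 2 (PUSH -56): [1, 45, -56]
step 3 (PUSH 58): [1, 45, -56, 58]
step 4 (DUP): [1, 45, -56, 58, 58]
step 5 (DUP): [1, 45, -56, 58, 58, 58]
step 6 (SWAP): [1, 45, -56, 58, 58, 58]
step 7 (PUSH 25): [1, 45, -56, 58, 58, 58, 25]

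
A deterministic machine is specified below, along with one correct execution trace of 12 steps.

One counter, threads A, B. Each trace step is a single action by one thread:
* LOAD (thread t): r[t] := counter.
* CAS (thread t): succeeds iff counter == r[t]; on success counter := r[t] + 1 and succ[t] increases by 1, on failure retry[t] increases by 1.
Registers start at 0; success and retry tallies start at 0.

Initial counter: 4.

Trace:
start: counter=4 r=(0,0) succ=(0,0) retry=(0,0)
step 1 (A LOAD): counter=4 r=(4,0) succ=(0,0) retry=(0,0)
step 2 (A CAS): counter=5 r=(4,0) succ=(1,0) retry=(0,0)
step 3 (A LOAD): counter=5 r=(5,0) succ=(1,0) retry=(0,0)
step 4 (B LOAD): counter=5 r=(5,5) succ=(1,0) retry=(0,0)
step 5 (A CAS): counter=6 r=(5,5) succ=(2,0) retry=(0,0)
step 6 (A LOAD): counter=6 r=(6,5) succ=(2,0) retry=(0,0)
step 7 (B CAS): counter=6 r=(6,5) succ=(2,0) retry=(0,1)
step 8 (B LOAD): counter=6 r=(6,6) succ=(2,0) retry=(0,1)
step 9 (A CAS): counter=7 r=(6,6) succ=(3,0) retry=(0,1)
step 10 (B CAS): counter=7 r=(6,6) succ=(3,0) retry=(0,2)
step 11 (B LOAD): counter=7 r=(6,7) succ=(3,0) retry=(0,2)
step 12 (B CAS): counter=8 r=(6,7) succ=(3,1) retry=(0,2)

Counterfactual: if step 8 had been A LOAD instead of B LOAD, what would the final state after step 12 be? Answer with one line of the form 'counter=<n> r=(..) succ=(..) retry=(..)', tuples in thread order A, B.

(re-executing from step 8 with the substitution; state before step 8: counter=6 r=(6,5) succ=(2,0) retry=(0,1))
step 8 (A LOAD): counter=6 r=(6,5) succ=(2,0) retry=(0,1)
step 9 (A CAS): counter=7 r=(6,5) succ=(3,0) retry=(0,1)
step 10 (B CAS): counter=7 r=(6,5) succ=(3,0) retry=(0,2)
step 11 (B LOAD): counter=7 r=(6,7) succ=(3,0) retry=(0,2)
step 12 (B CAS): counter=8 r=(6,7) succ=(3,1) retry=(0,2)

counter=8 r=(6,7) succ=(3,1) retry=(0,2)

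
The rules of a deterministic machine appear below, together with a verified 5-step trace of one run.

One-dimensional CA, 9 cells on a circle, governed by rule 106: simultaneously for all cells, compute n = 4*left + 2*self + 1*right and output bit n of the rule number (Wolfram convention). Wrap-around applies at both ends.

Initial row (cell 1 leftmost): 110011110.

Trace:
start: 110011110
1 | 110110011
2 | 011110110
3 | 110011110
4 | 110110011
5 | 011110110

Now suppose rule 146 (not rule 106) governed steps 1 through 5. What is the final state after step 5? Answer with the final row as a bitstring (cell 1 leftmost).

001000100

(re-executing steps 1..5 under rule 146; state before step 1: 110011110)
1 | 001101100
2 | 010000010
3 | 101000101
4 | 000101000
5 | 001000100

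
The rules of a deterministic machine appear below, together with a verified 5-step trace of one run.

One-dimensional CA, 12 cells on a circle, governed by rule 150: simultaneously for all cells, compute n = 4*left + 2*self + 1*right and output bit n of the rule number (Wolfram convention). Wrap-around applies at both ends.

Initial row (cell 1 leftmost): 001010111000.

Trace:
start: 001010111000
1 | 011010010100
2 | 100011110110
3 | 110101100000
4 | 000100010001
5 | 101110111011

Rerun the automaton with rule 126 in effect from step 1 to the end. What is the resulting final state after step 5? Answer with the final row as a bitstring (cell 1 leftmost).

(re-executing steps 1..5 under rule 126; state before step 1: 001010111000)
1 | 011111101100
2 | 110000111110
3 | 111001100011
4 | 001111110110
5 | 011000011111

011000011111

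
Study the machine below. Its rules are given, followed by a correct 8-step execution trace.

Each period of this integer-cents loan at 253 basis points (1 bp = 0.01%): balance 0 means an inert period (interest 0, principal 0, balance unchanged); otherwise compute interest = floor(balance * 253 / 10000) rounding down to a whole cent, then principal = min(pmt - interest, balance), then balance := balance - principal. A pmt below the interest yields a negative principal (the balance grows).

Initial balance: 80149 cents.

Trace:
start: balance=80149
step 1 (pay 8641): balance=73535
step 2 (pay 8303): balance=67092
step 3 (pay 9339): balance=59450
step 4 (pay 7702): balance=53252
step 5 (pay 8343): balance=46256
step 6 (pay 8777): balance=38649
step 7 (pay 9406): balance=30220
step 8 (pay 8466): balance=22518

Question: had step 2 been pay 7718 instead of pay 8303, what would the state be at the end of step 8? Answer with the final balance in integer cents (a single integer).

23198

(re-executing from step 2 with the substitution; state before step 2: balance=73535)
step 2 (pay 7718): balance=67677
step 3 (pay 9339): balance=60050
step 4 (pay 7702): balance=53867
step 5 (pay 8343): balance=46886
step 6 (pay 8777): balance=39295
step 7 (pay 9406): balance=30883
step 8 (pay 8466): balance=23198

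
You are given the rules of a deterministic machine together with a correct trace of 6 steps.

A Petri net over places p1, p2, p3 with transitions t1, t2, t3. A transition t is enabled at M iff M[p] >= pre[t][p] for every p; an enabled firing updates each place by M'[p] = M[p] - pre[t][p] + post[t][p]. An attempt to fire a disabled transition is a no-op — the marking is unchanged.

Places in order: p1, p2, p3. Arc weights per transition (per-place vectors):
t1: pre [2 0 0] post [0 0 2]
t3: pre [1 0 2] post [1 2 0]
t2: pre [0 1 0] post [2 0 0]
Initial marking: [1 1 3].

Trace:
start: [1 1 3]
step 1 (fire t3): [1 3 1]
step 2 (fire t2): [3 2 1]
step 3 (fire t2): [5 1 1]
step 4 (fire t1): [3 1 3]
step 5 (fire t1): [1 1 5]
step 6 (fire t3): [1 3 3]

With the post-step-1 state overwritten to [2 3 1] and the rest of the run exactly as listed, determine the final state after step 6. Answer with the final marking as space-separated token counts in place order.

2 3 3

state after step 1 := [2 3 1]
step 2 (fire t2): [4 2 1]
step 3 (fire t2): [6 1 1]
step 4 (fire t1): [4 1 3]
step 5 (fire t1): [2 1 5]
step 6 (fire t3): [2 3 3]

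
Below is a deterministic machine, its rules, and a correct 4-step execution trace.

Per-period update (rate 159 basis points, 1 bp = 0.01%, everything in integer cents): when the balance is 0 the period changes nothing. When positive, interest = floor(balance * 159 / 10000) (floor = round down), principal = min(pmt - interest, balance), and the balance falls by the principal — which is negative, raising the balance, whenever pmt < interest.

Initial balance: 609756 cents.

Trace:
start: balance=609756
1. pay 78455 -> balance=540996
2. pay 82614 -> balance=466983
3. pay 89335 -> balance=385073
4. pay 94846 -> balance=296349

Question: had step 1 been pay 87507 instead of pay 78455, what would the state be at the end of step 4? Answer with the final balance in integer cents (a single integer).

286858

(re-executing from step 1 with the substitution; state before step 1: balance=609756)
1. pay 87507 -> balance=531944
2. pay 82614 -> balance=457787
3. pay 89335 -> balance=375730
4. pay 94846 -> balance=286858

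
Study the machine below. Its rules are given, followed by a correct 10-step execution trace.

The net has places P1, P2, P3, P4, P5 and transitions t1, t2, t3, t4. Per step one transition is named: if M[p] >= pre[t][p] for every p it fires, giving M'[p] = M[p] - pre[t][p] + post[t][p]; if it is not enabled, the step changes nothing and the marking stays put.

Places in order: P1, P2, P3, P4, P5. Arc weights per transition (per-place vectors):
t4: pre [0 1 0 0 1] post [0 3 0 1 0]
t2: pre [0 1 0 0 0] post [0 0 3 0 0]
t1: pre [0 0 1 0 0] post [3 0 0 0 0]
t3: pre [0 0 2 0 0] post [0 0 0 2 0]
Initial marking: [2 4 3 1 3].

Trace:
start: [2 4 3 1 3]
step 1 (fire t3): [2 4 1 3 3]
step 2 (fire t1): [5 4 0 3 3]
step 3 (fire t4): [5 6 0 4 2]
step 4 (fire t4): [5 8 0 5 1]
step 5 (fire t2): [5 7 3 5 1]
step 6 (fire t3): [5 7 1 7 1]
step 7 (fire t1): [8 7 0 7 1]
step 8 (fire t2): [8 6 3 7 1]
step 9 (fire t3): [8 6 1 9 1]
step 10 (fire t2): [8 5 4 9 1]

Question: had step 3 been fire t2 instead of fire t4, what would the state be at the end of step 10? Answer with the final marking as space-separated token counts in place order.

(re-executing from step 3 with the substitution; state before step 3: [5 4 0 3 3])
step 3 (fire t2): [5 3 3 3 3]
step 4 (fire t4): [5 5 3 4 2]
step 5 (fire t2): [5 4 6 4 2]
step 6 (fire t3): [5 4 4 6 2]
step 7 (fire t1): [8 4 3 6 2]
step 8 (fire t2): [8 3 6 6 2]
step 9 (fire t3): [8 3 4 8 2]
step 10 (fire t2): [8 2 7 8 2]

8 2 7 8 2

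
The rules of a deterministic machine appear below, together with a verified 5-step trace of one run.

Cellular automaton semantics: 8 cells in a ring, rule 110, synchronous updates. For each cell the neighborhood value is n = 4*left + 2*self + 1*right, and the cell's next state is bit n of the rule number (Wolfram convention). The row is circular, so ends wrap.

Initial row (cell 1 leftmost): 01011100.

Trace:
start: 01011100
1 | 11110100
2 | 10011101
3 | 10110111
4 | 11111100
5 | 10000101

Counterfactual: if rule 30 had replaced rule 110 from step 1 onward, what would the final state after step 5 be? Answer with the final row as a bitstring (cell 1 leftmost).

(re-executing steps 1..5 under rule 30; state before step 1: 01011100)
1 | 11010010
2 | 10011110
3 | 11110000
4 | 10001001
5 | 01011111

01011111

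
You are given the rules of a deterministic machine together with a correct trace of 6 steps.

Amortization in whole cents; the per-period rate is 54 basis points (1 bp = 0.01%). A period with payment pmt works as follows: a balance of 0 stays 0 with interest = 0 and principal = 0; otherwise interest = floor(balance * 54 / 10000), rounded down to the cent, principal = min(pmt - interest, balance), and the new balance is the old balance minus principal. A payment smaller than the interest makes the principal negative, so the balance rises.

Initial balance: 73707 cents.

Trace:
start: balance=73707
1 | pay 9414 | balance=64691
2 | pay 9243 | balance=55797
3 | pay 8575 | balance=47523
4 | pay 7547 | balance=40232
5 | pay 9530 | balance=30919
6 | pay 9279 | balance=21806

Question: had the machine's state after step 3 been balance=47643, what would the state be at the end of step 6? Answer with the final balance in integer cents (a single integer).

21928

state after step 3 := balance=47643
4 | pay 7547 | balance=40353
5 | pay 9530 | balance=31040
6 | pay 9279 | balance=21928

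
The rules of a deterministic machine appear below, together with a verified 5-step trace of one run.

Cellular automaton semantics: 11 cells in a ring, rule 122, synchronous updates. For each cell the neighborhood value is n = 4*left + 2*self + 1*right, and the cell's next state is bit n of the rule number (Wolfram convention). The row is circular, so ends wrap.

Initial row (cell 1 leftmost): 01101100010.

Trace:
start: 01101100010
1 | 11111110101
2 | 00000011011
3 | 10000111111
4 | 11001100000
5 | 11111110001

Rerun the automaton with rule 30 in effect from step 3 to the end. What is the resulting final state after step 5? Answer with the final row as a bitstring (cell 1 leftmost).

10111001000

(re-executing steps 3..5 under rule 30; state before step 3: 00000011011)
3 | 10000110010
4 | 11001101110
5 | 10111001000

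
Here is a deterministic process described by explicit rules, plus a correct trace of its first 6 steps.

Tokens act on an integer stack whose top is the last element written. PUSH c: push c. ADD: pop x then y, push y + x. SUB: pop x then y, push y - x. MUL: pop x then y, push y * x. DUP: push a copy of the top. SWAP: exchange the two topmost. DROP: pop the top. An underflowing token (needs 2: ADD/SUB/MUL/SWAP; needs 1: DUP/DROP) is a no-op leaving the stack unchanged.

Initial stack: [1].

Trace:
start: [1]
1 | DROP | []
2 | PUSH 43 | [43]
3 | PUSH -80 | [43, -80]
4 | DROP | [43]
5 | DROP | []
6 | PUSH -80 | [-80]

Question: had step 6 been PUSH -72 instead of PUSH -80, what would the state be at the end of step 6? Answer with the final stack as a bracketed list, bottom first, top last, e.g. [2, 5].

(re-executing from step 6 with the substitution; state before step 6: [])
6 | PUSH -72 | [-72]

[-72]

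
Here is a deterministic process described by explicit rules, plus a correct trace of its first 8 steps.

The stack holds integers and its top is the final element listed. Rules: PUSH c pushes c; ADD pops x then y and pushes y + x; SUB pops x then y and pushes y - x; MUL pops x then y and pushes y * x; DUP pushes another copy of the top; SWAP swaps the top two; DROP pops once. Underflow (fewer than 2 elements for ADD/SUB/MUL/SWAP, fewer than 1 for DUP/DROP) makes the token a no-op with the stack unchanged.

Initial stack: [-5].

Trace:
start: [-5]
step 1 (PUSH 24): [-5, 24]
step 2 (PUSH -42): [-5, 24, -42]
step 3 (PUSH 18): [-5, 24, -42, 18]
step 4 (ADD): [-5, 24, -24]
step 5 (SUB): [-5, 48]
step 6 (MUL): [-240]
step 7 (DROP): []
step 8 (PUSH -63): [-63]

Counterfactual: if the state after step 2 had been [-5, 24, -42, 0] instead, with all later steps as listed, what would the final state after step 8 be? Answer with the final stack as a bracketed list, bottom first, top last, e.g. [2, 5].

state after step 2 := [-5, 24, -42, 0]
step 3 (PUSH 18): [-5, 24, -42, 0, 18]
step 4 (ADD): [-5, 24, -42, 18]
step 5 (SUB): [-5, 24, -60]
step 6 (MUL): [-5, -1440]
step 7 (DROP): [-5]
step 8 (PUSH -63): [-5, -63]

[-5, -63]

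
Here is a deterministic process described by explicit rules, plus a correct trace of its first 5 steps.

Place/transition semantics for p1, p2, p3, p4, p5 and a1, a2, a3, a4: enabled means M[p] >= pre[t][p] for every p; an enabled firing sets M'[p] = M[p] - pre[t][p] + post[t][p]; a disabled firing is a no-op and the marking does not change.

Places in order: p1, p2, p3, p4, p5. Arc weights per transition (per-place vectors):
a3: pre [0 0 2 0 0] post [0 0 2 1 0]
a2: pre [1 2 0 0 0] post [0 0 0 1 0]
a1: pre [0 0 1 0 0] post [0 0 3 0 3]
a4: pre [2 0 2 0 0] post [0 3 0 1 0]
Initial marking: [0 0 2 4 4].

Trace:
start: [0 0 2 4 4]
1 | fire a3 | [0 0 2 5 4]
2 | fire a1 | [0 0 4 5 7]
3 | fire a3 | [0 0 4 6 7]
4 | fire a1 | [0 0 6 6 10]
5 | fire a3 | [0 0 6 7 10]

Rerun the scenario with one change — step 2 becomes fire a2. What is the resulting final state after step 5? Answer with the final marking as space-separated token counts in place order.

0 0 4 7 7

(re-executing from step 2 with the substitution; state before step 2: [0 0 2 5 4])
2 | fire a2 | [0 0 2 5 4]
3 | fire a3 | [0 0 2 6 4]
4 | fire a1 | [0 0 4 6 7]
5 | fire a3 | [0 0 4 7 7]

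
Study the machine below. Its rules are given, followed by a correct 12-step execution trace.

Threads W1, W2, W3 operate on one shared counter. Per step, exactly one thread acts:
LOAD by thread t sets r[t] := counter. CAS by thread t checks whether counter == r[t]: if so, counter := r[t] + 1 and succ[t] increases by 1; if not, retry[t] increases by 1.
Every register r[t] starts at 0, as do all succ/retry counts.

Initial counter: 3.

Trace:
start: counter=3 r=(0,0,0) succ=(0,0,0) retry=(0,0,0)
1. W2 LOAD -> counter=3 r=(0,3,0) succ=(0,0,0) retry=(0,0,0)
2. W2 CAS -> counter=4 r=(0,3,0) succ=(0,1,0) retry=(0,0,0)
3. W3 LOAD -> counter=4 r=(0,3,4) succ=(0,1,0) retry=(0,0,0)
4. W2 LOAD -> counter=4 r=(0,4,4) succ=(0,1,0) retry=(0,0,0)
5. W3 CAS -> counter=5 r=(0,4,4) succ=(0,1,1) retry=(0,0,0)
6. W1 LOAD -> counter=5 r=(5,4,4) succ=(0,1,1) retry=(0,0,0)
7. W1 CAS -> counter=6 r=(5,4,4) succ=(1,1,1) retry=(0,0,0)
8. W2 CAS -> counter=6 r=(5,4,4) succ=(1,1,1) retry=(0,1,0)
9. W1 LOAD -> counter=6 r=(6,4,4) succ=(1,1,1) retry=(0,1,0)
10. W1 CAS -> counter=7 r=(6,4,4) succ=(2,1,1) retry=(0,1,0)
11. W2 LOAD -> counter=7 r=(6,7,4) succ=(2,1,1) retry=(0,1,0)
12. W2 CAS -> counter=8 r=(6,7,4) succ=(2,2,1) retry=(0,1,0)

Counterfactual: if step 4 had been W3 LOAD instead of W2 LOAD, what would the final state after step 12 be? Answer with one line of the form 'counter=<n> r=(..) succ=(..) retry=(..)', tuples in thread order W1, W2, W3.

counter=8 r=(6,7,4) succ=(2,2,1) retry=(0,1,0)

(re-executing from step 4 with the substitution; state before step 4: counter=4 r=(0,3,4) succ=(0,1,0) retry=(0,0,0))
4. W3 LOAD -> counter=4 r=(0,3,4) succ=(0,1,0) retry=(0,0,0)
5. W3 CAS -> counter=5 r=(0,3,4) succ=(0,1,1) retry=(0,0,0)
6. W1 LOAD -> counter=5 r=(5,3,4) succ=(0,1,1) retry=(0,0,0)
7. W1 CAS -> counter=6 r=(5,3,4) succ=(1,1,1) retry=(0,0,0)
8. W2 CAS -> counter=6 r=(5,3,4) succ=(1,1,1) retry=(0,1,0)
9. W1 LOAD -> counter=6 r=(6,3,4) succ=(1,1,1) retry=(0,1,0)
10. W1 CAS -> counter=7 r=(6,3,4) succ=(2,1,1) retry=(0,1,0)
11. W2 LOAD -> counter=7 r=(6,7,4) succ=(2,1,1) retry=(0,1,0)
12. W2 CAS -> counter=8 r=(6,7,4) succ=(2,2,1) retry=(0,1,0)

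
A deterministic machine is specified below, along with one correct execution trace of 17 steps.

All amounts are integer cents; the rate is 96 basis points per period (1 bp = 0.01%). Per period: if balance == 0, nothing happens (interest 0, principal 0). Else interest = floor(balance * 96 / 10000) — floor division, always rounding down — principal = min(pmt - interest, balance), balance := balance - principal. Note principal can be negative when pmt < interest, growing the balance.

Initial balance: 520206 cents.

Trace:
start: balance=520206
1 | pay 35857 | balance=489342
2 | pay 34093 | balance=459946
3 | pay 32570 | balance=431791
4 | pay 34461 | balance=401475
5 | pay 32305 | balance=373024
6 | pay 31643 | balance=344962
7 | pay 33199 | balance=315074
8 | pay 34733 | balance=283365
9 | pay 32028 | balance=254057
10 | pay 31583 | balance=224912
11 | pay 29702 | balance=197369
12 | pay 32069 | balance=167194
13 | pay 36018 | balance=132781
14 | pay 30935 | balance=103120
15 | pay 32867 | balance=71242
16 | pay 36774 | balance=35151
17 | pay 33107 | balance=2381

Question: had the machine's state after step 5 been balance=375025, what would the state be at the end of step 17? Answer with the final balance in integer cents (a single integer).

4627

state after step 5 := balance=375025
6 | pay 31643 | balance=346982
7 | pay 33199 | balance=317114
8 | pay 34733 | balance=285425
9 | pay 32028 | balance=256137
10 | pay 31583 | balance=227012
11 | pay 29702 | balance=199489
12 | pay 32069 | balance=169335
13 | pay 36018 | balance=134942
14 | pay 30935 | balance=105302
15 | pay 32867 | balance=73445
16 | pay 36774 | balance=37376
17 | pay 33107 | balance=4627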